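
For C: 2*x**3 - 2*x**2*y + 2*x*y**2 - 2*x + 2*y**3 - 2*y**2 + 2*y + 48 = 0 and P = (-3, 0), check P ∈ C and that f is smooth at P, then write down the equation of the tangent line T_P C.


Tangent line at P: 52*x - 16*y + 156 = 0.

Step 1: f(-3, 0) = 0, so P lies on C.
Step 2: partial derivatives
  f_x(x, y) = 6*x**2 - 4*x*y + 2*y**2 - 2, f_y(x, y) = -2*x**2 + 4*x*y + 6*y**2 - 4*y + 2.
  f_x(P) = 52, f_y(P) = -16 (gradient nonzero, so P is smooth).
Step 3: tangent line at P: 52·(x − -3) + -16·(y − 0) = 0.
Expanding: 52*x - 16*y + 156 = 0.


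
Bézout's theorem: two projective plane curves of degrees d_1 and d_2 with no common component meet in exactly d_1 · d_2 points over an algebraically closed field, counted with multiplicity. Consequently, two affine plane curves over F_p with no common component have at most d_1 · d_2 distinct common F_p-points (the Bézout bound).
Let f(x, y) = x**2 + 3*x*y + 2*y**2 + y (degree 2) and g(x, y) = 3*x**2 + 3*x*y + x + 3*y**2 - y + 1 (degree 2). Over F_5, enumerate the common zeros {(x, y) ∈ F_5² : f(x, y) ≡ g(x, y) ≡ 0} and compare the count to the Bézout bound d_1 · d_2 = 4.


Common zeros: {(4, 4)}; count = 1; Bézout bound = 4.

deg(f) = 2, deg(g) = 2, so Bézout bound = 4.
Scan x ∈ F_5. For each x, list the y ∈ F_5 with f(x, y) ≡ 0 and those with g(x, y) ≡ 0 (mod 5); the common zeros in that column are the intersection.
  x = 0: f ≡ 0 at y ∈ {0, 2}; g ≡ 0 at y ∈ {3, 4}; common: ∅.
  x = 1: f ≡ 0 at y ∈ ∅; g ≡ 0 at y ∈ {0, 1}; common: ∅.
  x = 2: f ≡ 0 at y ∈ ∅; g ≡ 0 at y ∈ {0}; common: ∅.
  x = 3: f ≡ 0 at y ∈ ∅; g ≡ 0 at y ∈ ∅; common: ∅.
  x = 4: f ≡ 0 at y ∈ {2, 4}; g ≡ 0 at y ∈ {4}; common: {4}.
Collecting: common zeros = {(4, 4)}, so the count is 1.
Comparison with the Bézout bound: 1 ≤ 4 = deg(f)·deg(g), as expected for curves with no common component (the affine F_5-count falls short of the bound because intersections may lie at infinity, over extension fields, or carry multiplicity).


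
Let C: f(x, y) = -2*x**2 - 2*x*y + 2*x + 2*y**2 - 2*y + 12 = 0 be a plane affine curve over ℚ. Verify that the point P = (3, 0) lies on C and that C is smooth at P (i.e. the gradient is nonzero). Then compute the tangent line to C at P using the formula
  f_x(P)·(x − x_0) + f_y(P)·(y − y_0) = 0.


Tangent line at P: -10*x - 8*y + 30 = 0.

Step 1: f(3, 0) = 0, so P lies on C.
Step 2: partial derivatives
  f_x(x, y) = -4*x - 2*y + 2, f_y(x, y) = -2*x + 4*y - 2.
  f_x(P) = -10, f_y(P) = -8 (gradient nonzero, so P is smooth).
Step 3: tangent line at P: -10·(x − 3) + -8·(y − 0) = 0.
Expanding: -10*x - 8*y + 30 = 0.


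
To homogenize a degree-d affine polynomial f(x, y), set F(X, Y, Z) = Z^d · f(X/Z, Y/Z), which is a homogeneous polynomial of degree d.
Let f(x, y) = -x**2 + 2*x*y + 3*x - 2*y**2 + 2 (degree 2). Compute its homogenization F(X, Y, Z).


F(X, Y, Z) = -X**2 + 2*X*Y + 3*X*Z - 2*Y**2 + 2*Z**2

deg(f) = 2.
Substitute x = X/Z, y = Y/Z into f, then multiply by Z^2.
  monomial -1·x^2·y^0 ↦ -1·X^2·Y^0·Z^0.
  monomial 2·x^1·y^1 ↦ 2·X^1·Y^1·Z^0.
  monomial 3·x^1·y^0 ↦ 3·X^1·Y^0·Z^1.
  monomial -2·x^0·y^2 ↦ -2·X^0·Y^2·Z^0.
  monomial 2·x^0·y^0 ↦ 2·X^0·Y^0·Z^2.
Collecting: F(X, Y, Z) = -X**2 + 2*X*Y + 3*X*Z - 2*Y**2 + 2*Z**2.


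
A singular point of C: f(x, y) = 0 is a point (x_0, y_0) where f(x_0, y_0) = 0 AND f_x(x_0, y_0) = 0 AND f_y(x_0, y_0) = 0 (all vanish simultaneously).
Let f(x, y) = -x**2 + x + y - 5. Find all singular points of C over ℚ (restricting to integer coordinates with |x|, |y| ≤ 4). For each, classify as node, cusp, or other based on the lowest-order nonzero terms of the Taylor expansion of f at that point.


No singular points in the scanned grid; C is smooth there.

Compute partial derivatives:
  f_x = 1 - 2*x.
  f_y = 1.
f_y = 1 is a nonzero constant, so f_y never vanishes: no point (x, y) can satisfy f = f_x = f_y = 0. In particular no (x, y) ∈ {−4, ..., 4}² is singular; the curve is smooth.


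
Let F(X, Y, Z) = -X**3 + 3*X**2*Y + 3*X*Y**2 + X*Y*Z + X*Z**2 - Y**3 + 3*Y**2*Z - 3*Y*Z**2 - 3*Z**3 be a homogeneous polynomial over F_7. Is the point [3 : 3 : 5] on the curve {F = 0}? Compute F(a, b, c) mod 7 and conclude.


F(3,3,5) ≡ 1 (mod 7); P is NOT on the curve.

Evaluate F(3, 3, 5) term-by-term (mod 7).
  -X**3 ↦ -1·27·1·1 = -27
  3*X**2*Y ↦ 3·9·3·1 = 81
  3*X*Y**2 ↦ 3·3·9·1 = 81
  X*Y*Z ↦ 1·3·3·5 = 45
  X*Z**2 ↦ 1·3·1·25 = 75
  -Y**3 ↦ -1·1·27·1 = -27
  3*Y**2*Z ↦ 3·1·9·5 = 135
  -3*Y*Z**2 ↦ -3·1·3·25 = -225
  -3*Z**3 ↦ -3·1·1·125 = -375
Sum: F(3, 3, 5) = (-27) + (81) + (81) + (45) + (75) + (-27) + (135) + (-225) + (-375) = -237.
Reducing mod 7: -237 ≡ 1 (mod 7).
Since F(a, b, c) ≡ 1 ≠ 0 (mod 7), P does NOT lie on the curve.


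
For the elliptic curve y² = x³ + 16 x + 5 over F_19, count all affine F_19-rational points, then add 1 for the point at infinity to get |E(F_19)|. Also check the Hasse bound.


Affine points = {(0, 9), (0, 10), (2, 8), (2, 11), (3, 2), (3, 17), (4, 0), (5, 1), (5, 18), (7, 2), (7, 17), (9, 2), (9, 17), (10, 5), (10, 14), (11, 7), (11, 12), (12, 5), (12, 14), (13, 4), (13, 15), (14, 3), (14, 16), (16, 5), (16, 14), (18, 8), (18, 11)}; affine count = 27; |E(F_19)| = 28.

Discriminant check: Δ ∝ 4a³ + 27b² = 4·16³ + 27·5² = 4·4096 + 27·25 ≡ 16 (mod 19). Nonzero ⇒ E is nonsingular.
For each x ∈ F_19, compute rhs = x³ + 16·x + 5 mod 19, then count y ∈ F_19 with y² ≡ rhs.
  x = 0: rhs = 5, matching y values: 9, 10 (2 points).
  x = 1: rhs = 3, matching y values: none (0 points).
  x = 2: rhs = 7, matching y values: 8, 11 (2 points).
  x = 3: rhs = 4, matching y values: 2, 17 (2 points).
  x = 4: rhs = 0, matching y values: 0 (1 points).
  x = 5: rhs = 1, matching y values: 1, 18 (2 points).
  x = 6: rhs = 13, matching y values: none (0 points).
  x = 7: rhs = 4, matching y values: 2, 17 (2 points).
  x = 8: rhs = 18, matching y values: none (0 points).
  x = 9: rhs = 4, matching y values: 2, 17 (2 points).
  x = 10: rhs = 6, matching y values: 5, 14 (2 points).
  x = 11: rhs = 11, matching y values: 7, 12 (2 points).
  x = 12: rhs = 6, matching y values: 5, 14 (2 points).
  x = 13: rhs = 16, matching y values: 4, 15 (2 points).
  x = 14: rhs = 9, matching y values: 3, 16 (2 points).
  x = 15: rhs = 10, matching y values: none (0 points).
  x = 16: rhs = 6, matching y values: 5, 14 (2 points).
  x = 17: rhs = 3, matching y values: none (0 points).
  x = 18: rhs = 7, matching y values: 8, 11 (2 points).
Total affine count: 27.
Full point count |E(F_19)| = 27 + 1 = 28.
Hasse bound: |28 − (19+1)| = |8| = 8 ≤ 2√19 ≈ 8.7178 ✓.


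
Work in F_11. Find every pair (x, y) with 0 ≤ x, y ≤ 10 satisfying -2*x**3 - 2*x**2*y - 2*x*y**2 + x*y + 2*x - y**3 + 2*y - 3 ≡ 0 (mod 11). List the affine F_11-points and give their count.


Affine F_11-points: {(3, 6), (5, 1), (5, 10), (6, 4), (7, 5), (9, 10)}; count = 6.

For each of the 121 pairs (x, y) ∈ F_11², evaluate f(x, y) mod 11. Record the zeros.
  x = 0: [0↦8, 1↦9, 2↦4, 3↦9, 4↦7, 5↦3, 6↦2, 7↦9, 8↦7, 9↦1, 10↦7]  zeros at y ∈ ∅
  x = 1: [0↦8, 1↦6, 2↦5, 3↦10, 4↦4, 5↦3, 6↦1, 7↦3, 8↦3, 9↦6, 10↦6]  zeros at y ∈ ∅
  x = 2: [0↦7, 1↦9, 2↦8, 3↦9, 4↦6, 5↦4, 6↦8, 7↦1, 8↦10, 9↦7, 10↦8]  zeros at y ∈ ∅
  x = 3: [0↦4, 1↦6, 2↦1, 3↦5, 4↦1, 5↦5, 6↦0, 7↦2, 8↦5, 9↦3, 10↦1]  zeros at y ∈ {6}
  x = 4: [0↦9, 1↦7, 2↦5, 3↦8, 4↦10, 5↦5, 6↦9, 7↦5, 8↦9, 9↦4, 10↦6]  zeros at y ∈ ∅
  x = 5: [0↦10, 1↦0, 2↦8, 3↦6, 4↦10, 5↦3, 6↦1, 7↦9, 8↦10, 9↦9, 10↦0]  zeros at y ∈ {1, 10}
  x = 6: [0↦6, 1↦6, 2↦9, 3↦9, 4↦0, 5↦9, 6↦8, 7↦2, 8↦7, 9↦6, 10↦4]  zeros at y ∈ {4}
  x = 7: [0↦7, 1↦2, 2↦7, 3↦5, 4↦1, 5↦0, 6↦7, 7↦5, 8↦10, 9↦5, 10↦6]  zeros at y ∈ {5}
  x = 8: [0↦1, 1↦9, 2↦1, 3↦4, 4↦1, 5↦8, 6↦8, 7↦6, 8↦7, 9↦5, 10↦5]  zeros at y ∈ ∅
  x = 9: [0↦9, 1↦4, 2↦1, 3↦5, 4↦10, 5↦10, 6↦10, 7↦4, 8↦8, 9↦5, 10↦0]  zeros at y ∈ {10}
  x = 10: [0↦8, 1↦8, 2↦6, 3↦7, 4↦5, 5↦5, 6↦1, 7↦9, 8↦1, 9↦4, 10↦1]  zeros at y ∈ ∅
Collecting zeros: affine points = {(3, 6), (5, 1), (5, 10), (6, 4), (7, 5), (9, 10)}.
Total count |C(F_11)_aff| = 6.


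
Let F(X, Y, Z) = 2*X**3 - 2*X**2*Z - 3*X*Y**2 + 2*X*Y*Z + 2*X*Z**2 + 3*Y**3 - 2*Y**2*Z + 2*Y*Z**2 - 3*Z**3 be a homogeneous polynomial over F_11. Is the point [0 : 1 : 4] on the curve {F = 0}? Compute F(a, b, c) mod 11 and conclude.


F(0,1,4) ≡ 0 (mod 11); P is on the curve.

Evaluate F(0, 1, 4) term-by-term (mod 11).
  2*X**3 ↦ 2·0·1·1 = 0
  -2*X**2*Z ↦ -2·0·1·4 = 0
  -3*X*Y**2 ↦ -3·0·1·1 = 0
  2*X*Y*Z ↦ 2·0·1·4 = 0
  2*X*Z**2 ↦ 2·0·1·16 = 0
  3*Y**3 ↦ 3·1·1·1 = 3
  -2*Y**2*Z ↦ -2·1·1·4 = -8
  2*Y*Z**2 ↦ 2·1·1·16 = 32
  -3*Z**3 ↦ -3·1·1·64 = -192
Sum: F(0, 1, 4) = (0) + (0) + (0) + (0) + (0) + (3) + (-8) + (32) + (-192) = -165.
Reducing mod 11: -165 ≡ 0 (mod 11).
Since F(a, b, c) ≡ 0 (mod 11), P lies on the curve.


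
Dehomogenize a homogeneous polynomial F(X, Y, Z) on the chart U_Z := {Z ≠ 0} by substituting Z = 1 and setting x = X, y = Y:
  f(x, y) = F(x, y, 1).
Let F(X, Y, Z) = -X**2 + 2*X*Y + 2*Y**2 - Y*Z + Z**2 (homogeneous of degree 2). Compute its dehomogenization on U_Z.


f(x, y) = -x**2 + 2*x*y + 2*y**2 - y + 1

On U_Z we set Z = 1. Each monomial c·X^i·Y^j·Z^k in F becomes c·x^i·y^j·1^k = c·x^i·y^j.
Substituting Z = 1: F(X, Y, 1) = -x**2 + 2*x*y + 2*y**2 - y + 1.
Note: deg(f) ≤ deg(F) = 2; strict inequality happens when F is divisible by Z (lost terms).


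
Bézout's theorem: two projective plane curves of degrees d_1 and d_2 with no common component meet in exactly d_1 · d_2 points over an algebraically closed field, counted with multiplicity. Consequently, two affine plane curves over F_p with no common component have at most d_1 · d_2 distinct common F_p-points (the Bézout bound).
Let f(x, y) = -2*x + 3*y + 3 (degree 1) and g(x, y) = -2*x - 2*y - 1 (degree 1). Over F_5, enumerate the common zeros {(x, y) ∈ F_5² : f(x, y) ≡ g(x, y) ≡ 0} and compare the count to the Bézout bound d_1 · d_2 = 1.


Common zeros: ∅; count = 0; Bézout bound = 1.

deg(f) = 1, deg(g) = 1, so Bézout bound = 1.
Scan x ∈ F_5. For each x, list the y ∈ F_5 with f(x, y) ≡ 0 and those with g(x, y) ≡ 0 (mod 5); the common zeros in that column are the intersection.
  x = 0: f ≡ 0 at y ∈ {4}; g ≡ 0 at y ∈ {2}; common: ∅.
  x = 1: f ≡ 0 at y ∈ {3}; g ≡ 0 at y ∈ {1}; common: ∅.
  x = 2: f ≡ 0 at y ∈ {2}; g ≡ 0 at y ∈ {0}; common: ∅.
  x = 3: f ≡ 0 at y ∈ {1}; g ≡ 0 at y ∈ {4}; common: ∅.
  x = 4: f ≡ 0 at y ∈ {0}; g ≡ 0 at y ∈ {3}; common: ∅.
Collecting: common zeros = ∅, so the count is 0.
Comparison with the Bézout bound: 0 ≤ 1 = deg(f)·deg(g), as expected for curves with no common component (the affine F_5-count falls short of the bound because intersections may lie at infinity, over extension fields, or carry multiplicity).


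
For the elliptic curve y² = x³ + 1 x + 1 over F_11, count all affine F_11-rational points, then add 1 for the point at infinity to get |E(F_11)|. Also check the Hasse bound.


Affine points = {(0, 1), (0, 10), (1, 5), (1, 6), (2, 0), (3, 3), (3, 8), (4, 5), (4, 6), (6, 5), (6, 6), (8, 2), (8, 9)}; affine count = 13; |E(F_11)| = 14.

Discriminant check: Δ ∝ 4a³ + 27b² = 4·1³ + 27·1² = 4·1 + 27·1 ≡ 9 (mod 11). Nonzero ⇒ E is nonsingular.
For each x ∈ F_11, compute rhs = x³ + 1·x + 1 mod 11, then count y ∈ F_11 with y² ≡ rhs.
  x = 0: rhs = 1, matching y values: 1, 10 (2 points).
  x = 1: rhs = 3, matching y values: 5, 6 (2 points).
  x = 2: rhs = 0, matching y values: 0 (1 points).
  x = 3: rhs = 9, matching y values: 3, 8 (2 points).
  x = 4: rhs = 3, matching y values: 5, 6 (2 points).
  x = 5: rhs = 10, matching y values: none (0 points).
  x = 6: rhs = 3, matching y values: 5, 6 (2 points).
  x = 7: rhs = 10, matching y values: none (0 points).
  x = 8: rhs = 4, matching y values: 2, 9 (2 points).
  x = 9: rhs = 2, matching y values: none (0 points).
  x = 10: rhs = 10, matching y values: none (0 points).
Total affine count: 13.
Full point count |E(F_11)| = 13 + 1 = 14.
Hasse bound: |14 − (11+1)| = |2| = 2 ≤ 2√11 ≈ 6.6332 ✓.


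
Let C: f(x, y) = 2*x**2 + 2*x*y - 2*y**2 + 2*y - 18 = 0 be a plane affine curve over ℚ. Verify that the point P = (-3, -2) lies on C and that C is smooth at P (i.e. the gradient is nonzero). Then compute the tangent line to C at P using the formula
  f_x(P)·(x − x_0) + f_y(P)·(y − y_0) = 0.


Tangent line at P: -16*x + 4*y - 40 = 0.

Step 1: f(-3, -2) = 0, so P lies on C.
Step 2: partial derivatives
  f_x(x, y) = 4*x + 2*y, f_y(x, y) = 2*x - 4*y + 2.
  f_x(P) = -16, f_y(P) = 4 (gradient nonzero, so P is smooth).
Step 3: tangent line at P: -16·(x − -3) + 4·(y − -2) = 0.
Expanding: -16*x + 4*y - 40 = 0.


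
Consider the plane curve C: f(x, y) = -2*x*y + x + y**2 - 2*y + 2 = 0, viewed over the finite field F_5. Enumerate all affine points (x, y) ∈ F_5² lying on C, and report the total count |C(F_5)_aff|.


Affine F_5-points: {(0, 3), (0, 4), (1, 1), (1, 3), (2, 3), (3, 0), (3, 3), (4, 2), (4, 3)}; count = 9.

For each of the 25 pairs (x, y) ∈ F_5², evaluate f(x, y) mod 5. Record the zeros.
  x = 0: [0↦2, 1↦1, 2↦2, 3↦0, 4↦0]  zeros at y ∈ {3, 4}
  x = 1: [0↦3, 1↦0, 2↦4, 3↦0, 4↦3]  zeros at y ∈ {1, 3}
  x = 2: [0↦4, 1↦4, 2↦1, 3↦0, 4↦1]  zeros at y ∈ {3}
  x = 3: [0↦0, 1↦3, 2↦3, 3↦0, 4↦4]  zeros at y ∈ {0, 3}
  x = 4: [0↦1, 1↦2, 2↦0, 3↦0, 4↦2]  zeros at y ∈ {2, 3}
Collecting zeros: affine points = {(0, 3), (0, 4), (1, 1), (1, 3), (2, 3), (3, 0), (3, 3), (4, 2), (4, 3)}.
Total count |C(F_5)_aff| = 9.


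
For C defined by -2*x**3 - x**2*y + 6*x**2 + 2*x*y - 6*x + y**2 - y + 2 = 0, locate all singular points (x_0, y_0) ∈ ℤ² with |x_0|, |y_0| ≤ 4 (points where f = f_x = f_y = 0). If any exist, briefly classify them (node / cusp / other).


Singular points: {(1, 0)}; classification: cusp.

Compute partial derivatives:
  f_x = -6*x**2 - 2*x*y + 12*x + 2*y - 6.
  f_y = -x**2 + 2*x + 2*y - 1.
Scan x_0 ∈ {−4, ..., 4}. For each x_0, f_y(x_0, y) is a polynomial in y; find its integer roots y ∈ {−4, ..., 4}, then test f_x and f at those candidates.
  x = -4: f_y(-4, y) = 2*y - 25; no integer root y with |y| ≤ 4.
  x = -3: f_y(-3, y) = 2*y - 16; no integer root y with |y| ≤ 4.
  x = -2: f_y(-2, y) = 2*y - 9; no integer root y with |y| ≤ 4.
  x = -1: f_y(-1, y) = 2*y - 4; vanishes at y ∈ {2}. (-1, 2): f_x = -16 ≠ 0.
  x = 0: f_y(0, y) = 2*y - 1; no integer root y with |y| ≤ 4.
  x = 1: f_y(1, y) = 2*y; vanishes at y ∈ {0}. (1, 0): f_x = 0, f = 0 — SINGULAR.
  x = 2: f_y(2, y) = 2*y - 1; no integer root y with |y| ≤ 4.
  x = 3: f_y(3, y) = 2*y - 4; vanishes at y ∈ {2}. (3, 2): f_x = -32 ≠ 0.
  x = 4: f_y(4, y) = 2*y - 9; no integer root y with |y| ≤ 4.
Only singular point on the grid: (1, 0).
Classify: substitute x = 1 + u, y = 0 + v and expand: f = -2*u**3 - u**2*v + v**2.
No constant or linear terms (consistent with a singular point). Quadratic part: v**2. Cubic part: -2*u**3 - u**2*v.
The quadratic part v**2 is a perfect square, so there is a single (double) tangent line v = 0, i.e. y = 0. Restricting the cubic part to that line (v = 0) leaves -2*u**3 ≠ 0, so f is not divisible by v and the branch is v² ≈ 2*u**3 to lowest order — this is a cusp.
Classification: cusp.


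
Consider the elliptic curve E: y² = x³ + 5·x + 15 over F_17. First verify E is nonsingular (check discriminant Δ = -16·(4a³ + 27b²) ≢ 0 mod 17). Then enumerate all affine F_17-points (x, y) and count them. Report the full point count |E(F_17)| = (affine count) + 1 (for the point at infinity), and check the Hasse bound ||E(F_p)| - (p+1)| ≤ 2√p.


Affine points = {(0, 7), (0, 10), (1, 2), (1, 15), (2, 4), (2, 13), (7, 6), (7, 11), (12, 1), (12, 16), (13, 4), (13, 13), (16, 3), (16, 14)}; affine count = 14; |E(F_17)| = 15.

Discriminant check: Δ ∝ 4a³ + 27b² = 4·5³ + 27·15² = 4·125 + 27·225 ≡ 13 (mod 17). Nonzero ⇒ E is nonsingular.
For each x ∈ F_17, compute rhs = x³ + 5·x + 15 mod 17, then count y ∈ F_17 with y² ≡ rhs.
  x = 0: rhs = 15, matching y values: 7, 10 (2 points).
  x = 1: rhs = 4, matching y values: 2, 15 (2 points).
  x = 2: rhs = 16, matching y values: 4, 13 (2 points).
  x = 3: rhs = 6, matching y values: none (0 points).
  x = 4: rhs = 14, matching y values: none (0 points).
  x = 5: rhs = 12, matching y values: none (0 points).
  x = 6: rhs = 6, matching y values: none (0 points).
  x = 7: rhs = 2, matching y values: 6, 11 (2 points).
  x = 8: rhs = 6, matching y values: none (0 points).
  x = 9: rhs = 7, matching y values: none (0 points).
  x = 10: rhs = 11, matching y values: none (0 points).
  x = 11: rhs = 7, matching y values: none (0 points).
  x = 12: rhs = 1, matching y values: 1, 16 (2 points).
  x = 13: rhs = 16, matching y values: 4, 13 (2 points).
  x = 14: rhs = 7, matching y values: none (0 points).
  x = 15: rhs = 14, matching y values: none (0 points).
  x = 16: rhs = 9, matching y values: 3, 14 (2 points).
Total affine count: 14.
Full point count |E(F_17)| = 14 + 1 = 15.
Hasse bound: |15 − (17+1)| = |-3| = 3 ≤ 2√17 ≈ 8.2462 ✓.


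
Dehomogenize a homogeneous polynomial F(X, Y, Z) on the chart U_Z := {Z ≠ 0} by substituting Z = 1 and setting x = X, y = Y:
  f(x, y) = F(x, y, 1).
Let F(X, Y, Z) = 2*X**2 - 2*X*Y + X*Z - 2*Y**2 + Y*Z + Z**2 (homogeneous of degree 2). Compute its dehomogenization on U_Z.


f(x, y) = 2*x**2 - 2*x*y + x - 2*y**2 + y + 1

On U_Z we set Z = 1. Each monomial c·X^i·Y^j·Z^k in F becomes c·x^i·y^j·1^k = c·x^i·y^j.
Substituting Z = 1: F(X, Y, 1) = 2*x**2 - 2*x*y + x - 2*y**2 + y + 1.
Note: deg(f) ≤ deg(F) = 2; strict inequality happens when F is divisible by Z (lost terms).


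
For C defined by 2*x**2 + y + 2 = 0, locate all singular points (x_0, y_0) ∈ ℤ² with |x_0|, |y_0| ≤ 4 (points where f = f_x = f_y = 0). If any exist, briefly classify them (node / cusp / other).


No singular points in the scanned grid; C is smooth there.

Compute partial derivatives:
  f_x = 4*x.
  f_y = 1.
f_y = 1 is a nonzero constant, so f_y never vanishes: no point (x, y) can satisfy f = f_x = f_y = 0. In particular no (x, y) ∈ {−4, ..., 4}² is singular; the curve is smooth.


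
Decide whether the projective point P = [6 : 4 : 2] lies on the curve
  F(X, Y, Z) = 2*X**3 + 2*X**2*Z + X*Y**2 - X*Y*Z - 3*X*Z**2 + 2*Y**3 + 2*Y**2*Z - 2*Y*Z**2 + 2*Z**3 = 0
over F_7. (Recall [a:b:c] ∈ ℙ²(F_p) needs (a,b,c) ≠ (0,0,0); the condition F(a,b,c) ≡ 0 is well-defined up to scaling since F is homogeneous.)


F(6,4,2) ≡ 0 (mod 7); P is on the curve.

Evaluate F(6, 4, 2) term-by-term (mod 7).
  2*X**3 ↦ 2·216·1·1 = 432
  2*X**2*Z ↦ 2·36·1·2 = 144
  X*Y**2 ↦ 1·6·16·1 = 96
  -X*Y*Z ↦ -1·6·4·2 = -48
  -3*X*Z**2 ↦ -3·6·1·4 = -72
  2*Y**3 ↦ 2·1·64·1 = 128
  2*Y**2*Z ↦ 2·1·16·2 = 64
  -2*Y*Z**2 ↦ -2·1·4·4 = -32
  2*Z**3 ↦ 2·1·1·8 = 16
Sum: F(6, 4, 2) = (432) + (144) + (96) + (-48) + (-72) + (128) + (64) + (-32) + (16) = 728.
Reducing mod 7: 728 ≡ 0 (mod 7).
Since F(a, b, c) ≡ 0 (mod 7), P lies on the curve.


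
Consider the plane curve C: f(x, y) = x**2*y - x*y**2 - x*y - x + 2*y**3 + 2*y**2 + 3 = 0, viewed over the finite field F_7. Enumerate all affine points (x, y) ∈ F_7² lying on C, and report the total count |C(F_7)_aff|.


Affine F_7-points: {(0, 1), (2, 2), (3, 0), (3, 1), (3, 3), (4, 5), (5, 2), (5, 5), (6, 3)}; count = 9.

For each of the 49 pairs (x, y) ∈ F_7², evaluate f(x, y) mod 7. Record the zeros.
  x = 0: [0↦3, 1↦0, 2↦6, 3↦5, 4↦2, 5↦2, 6↦3]  zeros at y ∈ {1}
  x = 1: [0↦2, 1↦5, 2↦1, 3↦2, 4↦6, 5↦4, 6↦1]  zeros at y ∈ ∅
  x = 2: [0↦1, 1↦5, 2↦0, 3↦5, 4↦4, 5↦2, 6↦4]  zeros at y ∈ {2}
  x = 3: [0↦0, 1↦0, 2↦3, 3↦0, 4↦3, 5↦3, 6↦5]  zeros at y ∈ {0, 1, 3}
  x = 4: [0↦6, 1↦4, 2↦3, 3↦1, 4↦3, 5↦0, 6↦4]  zeros at y ∈ {5}
  x = 5: [0↦5, 1↦3, 2↦0, 3↦1, 4↦4, 5↦0, 6↦1]  zeros at y ∈ {2, 5}
  x = 6: [0↦4, 1↦4, 2↦1, 3↦0, 4↦6, 5↦3, 6↦3]  zeros at y ∈ {3}
Collecting zeros: affine points = {(0, 1), (2, 2), (3, 0), (3, 1), (3, 3), (4, 5), (5, 2), (5, 5), (6, 3)}.
Total count |C(F_7)_aff| = 9.


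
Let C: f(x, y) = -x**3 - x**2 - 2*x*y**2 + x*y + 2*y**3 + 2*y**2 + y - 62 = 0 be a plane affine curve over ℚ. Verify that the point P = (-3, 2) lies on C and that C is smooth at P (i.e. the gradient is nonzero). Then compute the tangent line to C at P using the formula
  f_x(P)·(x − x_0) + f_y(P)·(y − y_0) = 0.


Tangent line at P: -27*x + 54*y - 189 = 0.

Step 1: f(-3, 2) = 0, so P lies on C.
Step 2: partial derivatives
  f_x(x, y) = -3*x**2 - 2*x - 2*y**2 + y, f_y(x, y) = -4*x*y + x + 6*y**2 + 4*y + 1.
  f_x(P) = -27, f_y(P) = 54 (gradient nonzero, so P is smooth).
Step 3: tangent line at P: -27·(x − -3) + 54·(y − 2) = 0.
Expanding: -27*x + 54*y - 189 = 0.


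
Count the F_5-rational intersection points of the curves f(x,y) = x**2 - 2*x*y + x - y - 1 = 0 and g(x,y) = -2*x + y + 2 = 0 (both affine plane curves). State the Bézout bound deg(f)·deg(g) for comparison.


Common zeros: {(2, 2), (4, 1)}; count = 2; Bézout bound = 2.

deg(f) = 2, deg(g) = 1, so Bézout bound = 2.
Scan x ∈ F_5. For each x, list the y ∈ F_5 with f(x, y) ≡ 0 and those with g(x, y) ≡ 0 (mod 5); the common zeros in that column are the intersection.
  x = 0: f ≡ 0 at y ∈ {4}; g ≡ 0 at y ∈ {3}; common: ∅.
  x = 1: f ≡ 0 at y ∈ {2}; g ≡ 0 at y ∈ {0}; common: ∅.
  x = 2: f ≡ 0 at y ∈ {0, 1, 2, 3, 4}; g ≡ 0 at y ∈ {2}; common: {2}.
  x = 3: f ≡ 0 at y ∈ {3}; g ≡ 0 at y ∈ {4}; common: ∅.
  x = 4: f ≡ 0 at y ∈ {1}; g ≡ 0 at y ∈ {1}; common: {1}.
Collecting: common zeros = {(2, 2), (4, 1)}, so the count is 2.
Comparison with the Bézout bound: 2 ≤ 2 = deg(f)·deg(g), as expected for curves with no common component (the bound is attained).


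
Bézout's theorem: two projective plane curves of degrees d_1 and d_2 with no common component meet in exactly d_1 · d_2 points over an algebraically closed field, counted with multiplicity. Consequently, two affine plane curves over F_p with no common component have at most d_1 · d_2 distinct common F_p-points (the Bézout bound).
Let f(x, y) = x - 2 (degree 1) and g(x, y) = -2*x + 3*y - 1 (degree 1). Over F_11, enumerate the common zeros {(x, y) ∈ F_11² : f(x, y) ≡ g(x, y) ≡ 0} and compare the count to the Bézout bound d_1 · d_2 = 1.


Common zeros: {(2, 9)}; count = 1; Bézout bound = 1.

deg(f) = 1, deg(g) = 1, so Bézout bound = 1.
Scan x ∈ F_11. For each x, list the y ∈ F_11 with f(x, y) ≡ 0 and those with g(x, y) ≡ 0 (mod 11); the common zeros in that column are the intersection.
  x = 0: f ≡ 0 at y ∈ ∅; g ≡ 0 at y ∈ {4}; common: ∅.
  x = 1: f ≡ 0 at y ∈ ∅; g ≡ 0 at y ∈ {1}; common: ∅.
  x = 2: f ≡ 0 at y ∈ {0, 1, 2, 3, 4, 5, 6, 7, 8, 9, 10}; g ≡ 0 at y ∈ {9}; common: {9}.
  x = 3: f ≡ 0 at y ∈ ∅; g ≡ 0 at y ∈ {6}; common: ∅.
  x = 4: f ≡ 0 at y ∈ ∅; g ≡ 0 at y ∈ {3}; common: ∅.
  x = 5: f ≡ 0 at y ∈ ∅; g ≡ 0 at y ∈ {0}; common: ∅.
  x = 6: f ≡ 0 at y ∈ ∅; g ≡ 0 at y ∈ {8}; common: ∅.
  x = 7: f ≡ 0 at y ∈ ∅; g ≡ 0 at y ∈ {5}; common: ∅.
  x = 8: f ≡ 0 at y ∈ ∅; g ≡ 0 at y ∈ {2}; common: ∅.
  x = 9: f ≡ 0 at y ∈ ∅; g ≡ 0 at y ∈ {10}; common: ∅.
  x = 10: f ≡ 0 at y ∈ ∅; g ≡ 0 at y ∈ {7}; common: ∅.
Collecting: common zeros = {(2, 9)}, so the count is 1.
Comparison with the Bézout bound: 1 ≤ 1 = deg(f)·deg(g), as expected for curves with no common component (the bound is attained).


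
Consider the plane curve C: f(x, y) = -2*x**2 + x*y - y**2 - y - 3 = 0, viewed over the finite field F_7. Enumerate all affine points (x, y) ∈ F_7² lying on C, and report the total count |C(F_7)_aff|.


Affine F_7-points: {(1, 3), (1, 4), (3, 0), (3, 2), (4, 0), (4, 3), (5, 2)}; count = 7.

For each of the 49 pairs (x, y) ∈ F_7², evaluate f(x, y) mod 7. Record the zeros.
  x = 0: [0↦4, 1↦2, 2↦5, 3↦6, 4↦5, 5↦2, 6↦4]  zeros at y ∈ ∅
  x = 1: [0↦2, 1↦1, 2↦5, 3↦0, 4↦0, 5↦5, 6↦1]  zeros at y ∈ {3, 4}
  x = 2: [0↦3, 1↦3, 2↦1, 3↦4, 4↦5, 5↦4, 6↦1]  zeros at y ∈ ∅
  x = 3: [0↦0, 1↦1, 2↦0, 3↦4, 4↦6, 5↦6, 6↦4]  zeros at y ∈ {0, 2}
  x = 4: [0↦0, 1↦2, 2↦2, 3↦0, 4↦3, 5↦4, 6↦3]  zeros at y ∈ {0, 3}
  x = 5: [0↦3, 1↦6, 2↦0, 3↦6, 4↦3, 5↦5, 6↦5]  zeros at y ∈ {2}
  x = 6: [0↦2, 1↦6, 2↦1, 3↦1, 4↦6, 5↦2, 6↦3]  zeros at y ∈ ∅
Collecting zeros: affine points = {(1, 3), (1, 4), (3, 0), (3, 2), (4, 0), (4, 3), (5, 2)}.
Total count |C(F_7)_aff| = 7.


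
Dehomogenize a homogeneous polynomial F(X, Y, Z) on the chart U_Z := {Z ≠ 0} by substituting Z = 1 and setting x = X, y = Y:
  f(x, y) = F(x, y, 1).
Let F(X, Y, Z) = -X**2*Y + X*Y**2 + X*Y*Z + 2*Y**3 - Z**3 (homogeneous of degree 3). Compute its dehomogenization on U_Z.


f(x, y) = -x**2*y + x*y**2 + x*y + 2*y**3 - 1

On U_Z we set Z = 1. Each monomial c·X^i·Y^j·Z^k in F becomes c·x^i·y^j·1^k = c·x^i·y^j.
Substituting Z = 1: F(X, Y, 1) = -x**2*y + x*y**2 + x*y + 2*y**3 - 1.
Note: deg(f) ≤ deg(F) = 3; strict inequality happens when F is divisible by Z (lost terms).


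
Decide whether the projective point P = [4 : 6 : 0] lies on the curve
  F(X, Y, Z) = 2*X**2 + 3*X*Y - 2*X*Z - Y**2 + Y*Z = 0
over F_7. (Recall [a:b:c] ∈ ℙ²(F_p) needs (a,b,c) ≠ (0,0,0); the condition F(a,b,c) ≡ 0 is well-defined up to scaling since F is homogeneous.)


F(4,6,0) ≡ 5 (mod 7); P is NOT on the curve.

Evaluate F(4, 6, 0) term-by-term (mod 7).
  2*X**2 ↦ 2·16·1·1 = 32
  3*X*Y ↦ 3·4·6·1 = 72
  -2*X*Z ↦ -2·4·1·0 = 0
  -Y**2 ↦ -1·1·36·1 = -36
  Y*Z ↦ 1·1·6·0 = 0
Sum: F(4, 6, 0) = (32) + (72) + (0) + (-36) + (0) = 68.
Reducing mod 7: 68 ≡ 5 (mod 7).
Since F(a, b, c) ≡ 5 ≠ 0 (mod 7), P does NOT lie on the curve.


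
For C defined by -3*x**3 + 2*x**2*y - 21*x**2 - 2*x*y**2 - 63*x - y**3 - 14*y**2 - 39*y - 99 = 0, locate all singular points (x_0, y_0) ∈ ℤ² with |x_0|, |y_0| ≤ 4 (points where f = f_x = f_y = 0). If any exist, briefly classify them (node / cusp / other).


Singular points: {(-3, -3)}; classification: cusp.

Compute partial derivatives:
  f_x = -9*x**2 + 4*x*y - 42*x - 2*y**2 - 63.
  f_y = 2*x**2 - 4*x*y - 3*y**2 - 28*y - 39.
Scan x_0 ∈ {−4, ..., 4}. For each x_0, f_y(x_0, y) is a polynomial in y; find its integer roots y ∈ {−4, ..., 4}, then test f_x and f at those candidates.
  x = -4: f_y(-4, y) = -3*y**2 - 12*y - 7; no integer root y with |y| ≤ 4.
  x = -3: f_y(-3, y) = -3*y**2 - 16*y - 21; vanishes at y ∈ {-3}. (-3, -3): f_x = 0, f = 0 — SINGULAR.
  x = -2: f_y(-2, y) = -3*y**2 - 20*y - 31; no integer root y with |y| ≤ 4.
  x = -1: f_y(-1, y) = -3*y**2 - 24*y - 37; no integer root y with |y| ≤ 4.
  x = 0: f_y(0, y) = -3*y**2 - 28*y - 39; no integer root y with |y| ≤ 4.
  x = 1: f_y(1, y) = -3*y**2 - 32*y - 37; no integer root y with |y| ≤ 4.
  x = 2: f_y(2, y) = -3*y**2 - 36*y - 31; no integer root y with |y| ≤ 4.
  x = 3: f_y(3, y) = -3*y**2 - 40*y - 21; no integer root y with |y| ≤ 4.
  x = 4: f_y(4, y) = -3*y**2 - 44*y - 7; no integer root y with |y| ≤ 4.
Only singular point on the grid: (-3, -3).
Classify: substitute x = -3 + u, y = -3 + v and expand: f = -3*u**3 + 2*u**2*v - 2*u*v**2 - v**3 + v**2.
No constant or linear terms (consistent with a singular point). Quadratic part: v**2. Cubic part: -3*u**3 + 2*u**2*v - 2*u*v**2 - v**3.
The quadratic part v**2 is a perfect square, so there is a single (double) tangent line v = 0, i.e. y = -3. Restricting the cubic part to that line (v = 0) leaves -3*u**3 ≠ 0, so f is not divisible by v and the branch is v² ≈ 3*u**3 to lowest order — this is a cusp.
Classification: cusp.


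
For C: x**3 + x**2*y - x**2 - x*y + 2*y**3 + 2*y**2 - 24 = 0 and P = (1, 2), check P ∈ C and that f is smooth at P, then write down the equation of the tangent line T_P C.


Tangent line at P: 3*x + 32*y - 67 = 0.

Step 1: f(1, 2) = 0, so P lies on C.
Step 2: partial derivatives
  f_x(x, y) = 3*x**2 + 2*x*y - 2*x - y, f_y(x, y) = x**2 - x + 6*y**2 + 4*y.
  f_x(P) = 3, f_y(P) = 32 (gradient nonzero, so P is smooth).
Step 3: tangent line at P: 3·(x − 1) + 32·(y − 2) = 0.
Expanding: 3*x + 32*y - 67 = 0.


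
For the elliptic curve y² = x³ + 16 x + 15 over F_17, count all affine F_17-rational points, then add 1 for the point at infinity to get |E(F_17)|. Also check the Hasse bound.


Affine points = {(0, 7), (0, 10), (1, 7), (1, 10), (2, 2), (2, 15), (5, 4), (5, 13), (6, 2), (6, 15), (8, 3), (8, 14), (9, 2), (9, 15), (10, 6), (10, 11), (11, 3), (11, 14), (14, 5), (14, 12), (15, 3), (15, 14), (16, 7), (16, 10)}; affine count = 24; |E(F_17)| = 25.

Discriminant check: Δ ∝ 4a³ + 27b² = 4·16³ + 27·15² = 4·4096 + 27·225 ≡ 2 (mod 17). Nonzero ⇒ E is nonsingular.
For each x ∈ F_17, compute rhs = x³ + 16·x + 15 mod 17, then count y ∈ F_17 with y² ≡ rhs.
  x = 0: rhs = 15, matching y values: 7, 10 (2 points).
  x = 1: rhs = 15, matching y values: 7, 10 (2 points).
  x = 2: rhs = 4, matching y values: 2, 15 (2 points).
  x = 3: rhs = 5, matching y values: none (0 points).
  x = 4: rhs = 7, matching y values: none (0 points).
  x = 5: rhs = 16, matching y values: 4, 13 (2 points).
  x = 6: rhs = 4, matching y values: 2, 15 (2 points).
  x = 7: rhs = 11, matching y values: none (0 points).
  x = 8: rhs = 9, matching y values: 3, 14 (2 points).
  x = 9: rhs = 4, matching y values: 2, 15 (2 points).
  x = 10: rhs = 2, matching y values: 6, 11 (2 points).
  x = 11: rhs = 9, matching y values: 3, 14 (2 points).
  x = 12: rhs = 14, matching y values: none (0 points).
  x = 13: rhs = 6, matching y values: none (0 points).
  x = 14: rhs = 8, matching y values: 5, 12 (2 points).
  x = 15: rhs = 9, matching y values: 3, 14 (2 points).
  x = 16: rhs = 15, matching y values: 7, 10 (2 points).
Total affine count: 24.
Full point count |E(F_17)| = 24 + 1 = 25.
Hasse bound: |25 − (17+1)| = |7| = 7 ≤ 2√17 ≈ 8.2462 ✓.


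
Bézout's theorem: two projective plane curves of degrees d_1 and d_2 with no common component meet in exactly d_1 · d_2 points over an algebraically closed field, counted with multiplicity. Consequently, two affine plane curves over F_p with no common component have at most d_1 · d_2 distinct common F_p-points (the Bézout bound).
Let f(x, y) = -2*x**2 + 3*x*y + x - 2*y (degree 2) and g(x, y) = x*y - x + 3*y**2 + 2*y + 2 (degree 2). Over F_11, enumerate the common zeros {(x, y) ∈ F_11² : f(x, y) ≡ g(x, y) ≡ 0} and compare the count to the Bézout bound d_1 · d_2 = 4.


Common zeros: {(7, 10)}; count = 1; Bézout bound = 4.

deg(f) = 2, deg(g) = 2, so Bézout bound = 4.
Scan x ∈ F_11. For each x, list the y ∈ F_11 with f(x, y) ≡ 0 and those with g(x, y) ≡ 0 (mod 11); the common zeros in that column are the intersection.
  x = 0: f ≡ 0 at y ∈ {0}; g ≡ 0 at y ∈ ∅; common: ∅.
  x = 1: f ≡ 0 at y ∈ {1}; g ≡ 0 at y ∈ ∅; common: ∅.
  x = 2: f ≡ 0 at y ∈ {7}; g ≡ 0 at y ∈ {0, 6}; common: ∅.
  x = 3: f ≡ 0 at y ∈ {10}; g ≡ 0 at y ∈ {5, 8}; common: ∅.
  x = 4: f ≡ 0 at y ∈ {5}; g ≡ 0 at y ∈ {2, 7}; common: ∅.
  x = 5: f ≡ 0 at y ∈ {6}; g ≡ 0 at y ∈ ∅; common: ∅.
  x = 6: f ≡ 0 at y ∈ {0}; g ≡ 0 at y ∈ ∅; common: ∅.
  x = 7: f ≡ 0 at y ∈ {10}; g ≡ 0 at y ∈ {9, 10}; common: {10}.
  x = 8: f ≡ 0 at y ∈ ∅; g ≡ 0 at y ∈ ∅; common: ∅.
  x = 9: f ≡ 0 at y ∈ {7}; g ≡ 0 at y ∈ ∅; common: ∅.
  x = 10: f ≡ 0 at y ∈ {6}; g ≡ 0 at y ∈ {3, 4}; common: ∅.
Collecting: common zeros = {(7, 10)}, so the count is 1.
Comparison with the Bézout bound: 1 ≤ 4 = deg(f)·deg(g), as expected for curves with no common component (the affine F_11-count falls short of the bound because intersections may lie at infinity, over extension fields, or carry multiplicity).


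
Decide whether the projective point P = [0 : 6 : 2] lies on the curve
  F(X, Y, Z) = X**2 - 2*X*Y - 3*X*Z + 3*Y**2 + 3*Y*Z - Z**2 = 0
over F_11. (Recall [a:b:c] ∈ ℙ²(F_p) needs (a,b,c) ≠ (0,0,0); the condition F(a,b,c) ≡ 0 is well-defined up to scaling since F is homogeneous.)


F(0,6,2) ≡ 8 (mod 11); P is NOT on the curve.

Evaluate F(0, 6, 2) term-by-term (mod 11).
  X**2 ↦ 1·0·1·1 = 0
  -2*X*Y ↦ -2·0·6·1 = 0
  -3*X*Z ↦ -3·0·1·2 = 0
  3*Y**2 ↦ 3·1·36·1 = 108
  3*Y*Z ↦ 3·1·6·2 = 36
  -Z**2 ↦ -1·1·1·4 = -4
Sum: F(0, 6, 2) = (0) + (0) + (0) + (108) + (36) + (-4) = 140.
Reducing mod 11: 140 ≡ 8 (mod 11).
Since F(a, b, c) ≡ 8 ≠ 0 (mod 11), P does NOT lie on the curve.


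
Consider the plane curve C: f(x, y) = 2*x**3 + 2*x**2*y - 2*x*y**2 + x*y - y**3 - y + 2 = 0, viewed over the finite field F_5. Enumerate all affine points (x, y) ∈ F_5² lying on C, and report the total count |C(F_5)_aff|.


Affine F_5-points: {(0, 1), (1, 3), (3, 3), (4, 0), (4, 2)}; count = 5.

For each of the 25 pairs (x, y) ∈ F_5², evaluate f(x, y) mod 5. Record the zeros.
  x = 0: [0↦2, 1↦0, 2↦2, 3↦2, 4↦4]  zeros at y ∈ {1}
  x = 1: [0↦4, 1↦3, 2↦2, 3↦0, 4↦1]  zeros at y ∈ {3}
  x = 2: [0↦3, 1↦2, 2↦2, 3↦2, 4↦1]  zeros at y ∈ ∅
  x = 3: [0↦1, 1↦4, 2↦4, 3↦0, 4↦1]  zeros at y ∈ {3}
  x = 4: [0↦0, 1↦1, 2↦0, 3↦1, 4↦3]  zeros at y ∈ {0, 2}
Collecting zeros: affine points = {(0, 1), (1, 3), (3, 3), (4, 0), (4, 2)}.
Total count |C(F_5)_aff| = 5.


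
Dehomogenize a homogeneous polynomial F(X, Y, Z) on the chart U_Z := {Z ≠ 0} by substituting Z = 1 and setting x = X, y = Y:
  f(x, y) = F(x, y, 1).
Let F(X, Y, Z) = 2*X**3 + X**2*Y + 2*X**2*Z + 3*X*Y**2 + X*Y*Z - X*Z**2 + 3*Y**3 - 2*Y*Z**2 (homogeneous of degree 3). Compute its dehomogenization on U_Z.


f(x, y) = 2*x**3 + x**2*y + 2*x**2 + 3*x*y**2 + x*y - x + 3*y**3 - 2*y

On U_Z we set Z = 1. Each monomial c·X^i·Y^j·Z^k in F becomes c·x^i·y^j·1^k = c·x^i·y^j.
Substituting Z = 1: F(X, Y, 1) = 2*x**3 + x**2*y + 2*x**2 + 3*x*y**2 + x*y - x + 3*y**3 - 2*y.
Note: deg(f) ≤ deg(F) = 3; strict inequality happens when F is divisible by Z (lost terms).


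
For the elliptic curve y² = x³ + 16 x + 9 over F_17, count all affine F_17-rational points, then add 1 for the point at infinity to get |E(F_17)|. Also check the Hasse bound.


Affine points = {(0, 3), (0, 14), (1, 3), (1, 14), (2, 7), (2, 10), (3, 4), (3, 13), (4, 1), (4, 16), (6, 7), (6, 10), (9, 7), (9, 10), (10, 8), (10, 9), (12, 5), (12, 12), (13, 0), (14, 6), (14, 11), (16, 3), (16, 14)}; affine count = 23; |E(F_17)| = 24.

Discriminant check: Δ ∝ 4a³ + 27b² = 4·16³ + 27·9² = 4·4096 + 27·81 ≡ 7 (mod 17). Nonzero ⇒ E is nonsingular.
For each x ∈ F_17, compute rhs = x³ + 16·x + 9 mod 17, then count y ∈ F_17 with y² ≡ rhs.
  x = 0: rhs = 9, matching y values: 3, 14 (2 points).
  x = 1: rhs = 9, matching y values: 3, 14 (2 points).
  x = 2: rhs = 15, matching y values: 7, 10 (2 points).
  x = 3: rhs = 16, matching y values: 4, 13 (2 points).
  x = 4: rhs = 1, matching y values: 1, 16 (2 points).
  x = 5: rhs = 10, matching y values: none (0 points).
  x = 6: rhs = 15, matching y values: 7, 10 (2 points).
  x = 7: rhs = 5, matching y values: none (0 points).
  x = 8: rhs = 3, matching y values: none (0 points).
  x = 9: rhs = 15, matching y values: 7, 10 (2 points).
  x = 10: rhs = 13, matching y values: 8, 9 (2 points).
  x = 11: rhs = 3, matching y values: none (0 points).
  x = 12: rhs = 8, matching y values: 5, 12 (2 points).
  x = 13: rhs = 0, matching y values: 0 (1 points).
  x = 14: rhs = 2, matching y values: 6, 11 (2 points).
  x = 15: rhs = 3, matching y values: none (0 points).
  x = 16: rhs = 9, matching y values: 3, 14 (2 points).
Total affine count: 23.
Full point count |E(F_17)| = 23 + 1 = 24.
Hasse bound: |24 − (17+1)| = |6| = 6 ≤ 2√17 ≈ 8.2462 ✓.


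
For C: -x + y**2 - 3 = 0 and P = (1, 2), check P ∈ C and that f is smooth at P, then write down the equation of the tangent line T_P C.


Tangent line at P: -x + 4*y - 7 = 0.

Step 1: f(1, 2) = 0, so P lies on C.
Step 2: partial derivatives
  f_x(x, y) = -1, f_y(x, y) = 2*y.
  f_x(P) = -1, f_y(P) = 4 (gradient nonzero, so P is smooth).
Step 3: tangent line at P: -1·(x − 1) + 4·(y − 2) = 0.
Expanding: -x + 4*y - 7 = 0.


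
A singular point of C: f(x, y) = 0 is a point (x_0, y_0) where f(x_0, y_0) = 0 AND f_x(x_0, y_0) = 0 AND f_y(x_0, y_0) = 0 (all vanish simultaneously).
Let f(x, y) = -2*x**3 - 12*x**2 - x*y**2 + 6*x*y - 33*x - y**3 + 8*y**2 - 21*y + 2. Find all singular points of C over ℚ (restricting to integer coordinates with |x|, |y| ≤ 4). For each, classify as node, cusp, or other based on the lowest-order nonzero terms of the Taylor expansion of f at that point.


Singular points: {(-2, 3)}; classification: cusp.

Compute partial derivatives:
  f_x = -6*x**2 - 24*x - y**2 + 6*y - 33.
  f_y = -2*x*y + 6*x - 3*y**2 + 16*y - 21.
Scan x_0 ∈ {−4, ..., 4}. For each x_0, f_y(x_0, y) is a polynomial in y; find its integer roots y ∈ {−4, ..., 4}, then test f_x and f at those candidates.
  x = -4: f_y(-4, y) = -3*y**2 + 24*y - 45; vanishes at y ∈ {3}. (-4, 3): f_x = -24 ≠ 0.
  x = -3: f_y(-3, y) = -3*y**2 + 22*y - 39; vanishes at y ∈ {3}. (-3, 3): f_x = -6 ≠ 0.
  x = -2: f_y(-2, y) = -3*y**2 + 20*y - 33; vanishes at y ∈ {3}. (-2, 3): f_x = 0, f = 0 — SINGULAR.
  x = -1: f_y(-1, y) = -3*y**2 + 18*y - 27; vanishes at y ∈ {3}. (-1, 3): f_x = -6 ≠ 0.
  x = 0: f_y(0, y) = -3*y**2 + 16*y - 21; vanishes at y ∈ {3}. (0, 3): f_x = -24 ≠ 0.
  x = 1: f_y(1, y) = -3*y**2 + 14*y - 15; vanishes at y ∈ {3}. (1, 3): f_x = -54 ≠ 0.
  x = 2: f_y(2, y) = -3*y**2 + 12*y - 9; vanishes at y ∈ {1, 3}. (2, 1): f_x = -100 ≠ 0; (2, 3): f_x = -96 ≠ 0.
  x = 3: f_y(3, y) = -3*y**2 + 10*y - 3; vanishes at y ∈ {3}. (3, 3): f_x = -150 ≠ 0.
  x = 4: f_y(4, y) = -3*y**2 + 8*y + 3; vanishes at y ∈ {3}. (4, 3): f_x = -216 ≠ 0.
Only singular point on the grid: (-2, 3).
Classify: substitute x = -2 + u, y = 3 + v and expand: f = -2*u**3 - u*v**2 - v**3 + v**2.
No constant or linear terms (consistent with a singular point). Quadratic part: v**2. Cubic part: -2*u**3 - u*v**2 - v**3.
The quadratic part v**2 is a perfect square, so there is a single (double) tangent line v = 0, i.e. y = 3. Restricting the cubic part to that line (v = 0) leaves -2*u**3 ≠ 0, so f is not divisible by v and the branch is v² ≈ 2*u**3 to lowest order — this is a cusp.
Classification: cusp.


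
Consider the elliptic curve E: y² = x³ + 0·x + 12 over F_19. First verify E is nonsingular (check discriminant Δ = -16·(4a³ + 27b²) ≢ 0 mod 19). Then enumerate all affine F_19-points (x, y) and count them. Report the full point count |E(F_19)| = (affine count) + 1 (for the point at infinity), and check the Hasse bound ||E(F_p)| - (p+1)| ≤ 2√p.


Affine points = {(2, 1), (2, 18), (3, 1), (3, 18), (4, 0), (5, 2), (5, 17), (6, 0), (8, 7), (8, 12), (9, 0), (10, 9), (10, 10), (12, 7), (12, 12), (13, 9), (13, 10), (14, 1), (14, 18), (15, 9), (15, 10), (16, 2), (16, 17), (17, 2), (17, 17), (18, 7), (18, 12)}; affine count = 27; |E(F_19)| = 28.

Discriminant check: Δ ∝ 4a³ + 27b² = 4·0³ + 27·12² = 4·0 + 27·144 ≡ 12 (mod 19). Nonzero ⇒ E is nonsingular.
For each x ∈ F_19, compute rhs = x³ + 0·x + 12 mod 19, then count y ∈ F_19 with y² ≡ rhs.
  x = 0: rhs = 12, matching y values: none (0 points).
  x = 1: rhs = 13, matching y values: none (0 points).
  x = 2: rhs = 1, matching y values: 1, 18 (2 points).
  x = 3: rhs = 1, matching y values: 1, 18 (2 points).
  x = 4: rhs = 0, matching y values: 0 (1 points).
  x = 5: rhs = 4, matching y values: 2, 17 (2 points).
  x = 6: rhs = 0, matching y values: 0 (1 points).
  x = 7: rhs = 13, matching y values: none (0 points).
  x = 8: rhs = 11, matching y values: 7, 12 (2 points).
  x = 9: rhs = 0, matching y values: 0 (1 points).
  x = 10: rhs = 5, matching y values: 9, 10 (2 points).
  x = 11: rhs = 13, matching y values: none (0 points).
  x = 12: rhs = 11, matching y values: 7, 12 (2 points).
  x = 13: rhs = 5, matching y values: 9, 10 (2 points).
  x = 14: rhs = 1, matching y values: 1, 18 (2 points).
  x = 15: rhs = 5, matching y values: 9, 10 (2 points).
  x = 16: rhs = 4, matching y values: 2, 17 (2 points).
  x = 17: rhs = 4, matching y values: 2, 17 (2 points).
  x = 18: rhs = 11, matching y values: 7, 12 (2 points).
Total affine count: 27.
Full point count |E(F_19)| = 27 + 1 = 28.
Hasse bound: |28 − (19+1)| = |8| = 8 ≤ 2√19 ≈ 8.7178 ✓.
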